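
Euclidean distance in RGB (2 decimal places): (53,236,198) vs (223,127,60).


d = √[(R₁-R₂)² + (G₁-G₂)² + (B₁-B₂)²]
d = √[(53-223)² + (236-127)² + (198-60)²]
d = √[28900 + 11881 + 19044]
d = √59825
d ≈ 244.59


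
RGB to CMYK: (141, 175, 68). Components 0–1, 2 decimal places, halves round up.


R'=141/255≈0.5529, G'=175/255≈0.6863, B'=68/255≈0.2667
K = 1 - max(R',G',B') = 1 - 175/255 = 80/255 = 0.31372… → 0.31
(1-R'-K)/(1-K) simplifies to (max-R)/max with max = 175:
C = (175-141)/175 = 34/175 = 0.19428… → 0.19
M = (175-175)/175 = 0/175 = 0 → 0.00
Y = (175-68)/175 = 107/175 = 0.61142… → 0.61
= CMYK(0.19, 0.00, 0.61, 0.31)


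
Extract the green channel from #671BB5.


Color: #671BB5
R = 67 = 103
G = 1B = 27
B = B5 = 181
Green = 27


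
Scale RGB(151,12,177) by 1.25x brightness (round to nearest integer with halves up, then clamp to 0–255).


Multiply each channel by 1.25, round half up, clamp to [0, 255]
R: 151×1.25 = 188.75 → round → 189
G: 12×1.25 = 15
B: 177×1.25 = 221.25 → round → 221
= RGB(189, 15, 221)


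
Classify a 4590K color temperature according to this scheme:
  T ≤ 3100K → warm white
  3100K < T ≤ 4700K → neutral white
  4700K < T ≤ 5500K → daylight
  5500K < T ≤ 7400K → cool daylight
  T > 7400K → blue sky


Temperature: 4590K
3100K < 4590K ≤ 4700K → neutral white
Classification: neutral white


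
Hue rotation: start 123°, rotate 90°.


New hue = (H + rotation) mod 360
New hue = (123 + 90) mod 360
= 213 mod 360
= 213°


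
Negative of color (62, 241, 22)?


Invert: (255-R, 255-G, 255-B)
R: 255-62 = 193
G: 255-241 = 14
B: 255-22 = 233
= RGB(193, 14, 233)


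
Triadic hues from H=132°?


Triadic: equally spaced at 120° intervals
H1 = 132°
H2 = (132 + 120) mod 360 = 252°
H3 = (132 + 240) mod 360 = 12°
Triadic = 132°, 252°, 12°


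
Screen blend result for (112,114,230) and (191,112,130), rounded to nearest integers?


Screen: C = 255 - (255-A)×(255-B)/255, rounded to nearest integer
R: 255 - (255-112)×(255-191)/255 = 255 - 9152/255 ≈ 255 - 35.890 = 219.110 → 219
G: 255 - (255-114)×(255-112)/255 = 255 - 20163/255 ≈ 255 - 79.071 = 175.929 → 176
B: 255 - (255-230)×(255-130)/255 = 255 - 3125/255 ≈ 255 - 12.255 = 242.745 → 243
= RGB(219, 176, 243)


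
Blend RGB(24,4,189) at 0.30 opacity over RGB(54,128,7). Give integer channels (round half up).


C = α×F + (1-α)×B, with 1-α = 0.70
R: 0.30×24 + 0.70×54 = 7.20 + 37.80 = 45.00 → 45
G: 0.30×4 + 0.70×128 = 1.20 + 89.60 = 90.80 → 91
B: 0.30×189 + 0.70×7 = 56.70 + 4.90 = 61.60 → 62
= RGB(45, 91, 62)


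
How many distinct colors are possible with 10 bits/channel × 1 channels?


Total bits = 10 bits/channel × 1 channels = 10 bits
Distinct colors = 2^10
= 1,024 colors


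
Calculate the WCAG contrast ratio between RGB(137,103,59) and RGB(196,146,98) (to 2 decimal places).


Linearize each sRGB channel c=v/255: c/12.92 if c ≤ 0.04045 else ((c+0.055)/1.055)^2.4
L = 0.2126×R_lin + 0.7152×G_lin + 0.0722×B_lin
Color 1 (137,103,59):
  R=137: 137/255≈0.5373 > 0.04045 → ((0.5373+0.055)/1.055)^2.4 ≈ 0.25016
  G=103: 103/255≈0.4039 > 0.04045 → ((0.4039+0.055)/1.055)^2.4 ≈ 0.13563
  B=59: 59/255≈0.2314 > 0.04045 → ((0.2314+0.055)/1.055)^2.4 ≈ 0.04374
  L1 = 0.2126×0.25016 + 0.7152×0.13563 + 0.0722×0.04374 ≈ 0.15335
Color 2 (196,146,98):
  R=196: 196/255≈0.7686 > 0.04045 → ((0.7686+0.055)/1.055)^2.4 ≈ 0.55201
  G=146: 146/255≈0.5725 > 0.04045 → ((0.5725+0.055)/1.055)^2.4 ≈ 0.28744
  B=98: 98/255≈0.3843 > 0.04045 → ((0.3843+0.055)/1.055)^2.4 ≈ 0.12214
  L2 = 0.2126×0.55201 + 0.7152×0.28744 + 0.0722×0.12214 ≈ 0.33175
Lighter = 0.33175, Darker = 0.15335
Ratio = (L_lighter + 0.05) / (L_darker + 0.05)
Ratio = (0.33175 + 0.05) / (0.15335 + 0.05) = 0.38175 / 0.20335 ≈ 1.8774
Ratio ≈ 1.88:1


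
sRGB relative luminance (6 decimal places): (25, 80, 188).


Linearize each channel (sRGB transfer function): c = v/255; c_lin = c/12.92 if c ≤ 0.04045, else ((c+0.055)/1.055)^2.4
  R: 25/255 ≈ 0.098039 > 0.04045 → ((0.098039+0.055)/1.055)^2.4 ≈ 0.009721
  G: 80/255 ≈ 0.313725 > 0.04045 → ((0.313725+0.055)/1.055)^2.4 ≈ 0.080220
  B: 188/255 ≈ 0.737255 > 0.04045 → ((0.737255+0.055)/1.055)^2.4 ≈ 0.502886
R_lin = 0.009721, G_lin = 0.080220, B_lin = 0.502886
L = 0.2126×R + 0.7152×G + 0.0722×B
L = 0.2126×0.009721 + 0.7152×0.080220 + 0.0722×0.502886
L ≈ 0.095748


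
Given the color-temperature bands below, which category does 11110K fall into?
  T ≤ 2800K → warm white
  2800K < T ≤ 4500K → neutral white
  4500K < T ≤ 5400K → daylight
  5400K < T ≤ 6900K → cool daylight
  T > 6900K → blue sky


Temperature: 11110K
11110K > 6900K → blue sky
Classification: blue sky


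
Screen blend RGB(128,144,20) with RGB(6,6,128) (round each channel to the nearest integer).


Screen: C = 255 - (255-A)×(255-B)/255, rounded to nearest integer
R: 255 - (255-128)×(255-6)/255 = 255 - 31623/255 ≈ 255 - 124.012 = 130.988 → 131
G: 255 - (255-144)×(255-6)/255 = 255 - 27639/255 ≈ 255 - 108.388 = 146.612 → 147
B: 255 - (255-20)×(255-128)/255 = 255 - 29845/255 ≈ 255 - 117.039 = 137.961 → 138
= RGB(131, 147, 138)


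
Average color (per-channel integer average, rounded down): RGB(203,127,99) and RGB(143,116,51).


Midpoint: each channel = ⌊(C₁+C₂)/2⌋
R: ⌊(203+143)/2⌋ = 173
G: ⌊(127+116)/2⌋ = 121
B: ⌊(99+51)/2⌋ = 75
= RGB(173, 121, 75)


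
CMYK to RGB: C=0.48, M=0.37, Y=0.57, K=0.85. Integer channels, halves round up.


R = 255 × (1-C) × (1-K) = 255 × 0.52 × 0.15 = 19.89 → 20
G = 255 × (1-M) × (1-K) = 255 × 0.63 × 0.15 = 24.0975 → 24
B = 255 × (1-Y) × (1-K) = 255 × 0.43 × 0.15 = 16.4475 → 16
= RGB(20, 24, 16)


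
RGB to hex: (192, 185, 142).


R = 192 → C0 (hex)
G = 185 → B9 (hex)
B = 142 → 8E (hex)
Hex = #C0B98E


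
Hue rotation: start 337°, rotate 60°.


New hue = (H + rotation) mod 360
New hue = (337 + 60) mod 360
= 397 mod 360
= 37°


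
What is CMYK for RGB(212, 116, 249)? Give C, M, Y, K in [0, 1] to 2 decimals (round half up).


R'=212/255≈0.8314, G'=116/255≈0.4549, B'=249/255≈0.9765
K = 1 - max(R',G',B') = 1 - 249/255 = 6/255 = 0.02352… → 0.02
(1-R'-K)/(1-K) simplifies to (max-R)/max with max = 249:
C = (249-212)/249 = 37/249 = 0.14859… → 0.15
M = (249-116)/249 = 133/249 = 0.53413… → 0.53
Y = (249-249)/249 = 0/249 = 0 → 0.00
= CMYK(0.15, 0.53, 0.00, 0.02)


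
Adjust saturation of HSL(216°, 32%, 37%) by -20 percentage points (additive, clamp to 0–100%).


Original S = 32%
Adjustment = -20 percentage points
New S = 32 + (-20) = 12
Clamp to [0, 100] → 12
= HSL(216°, 12%, 37%)


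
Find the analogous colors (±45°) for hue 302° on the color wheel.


Base hue: 302°
Left analog: (302 - 45) mod 360 = 257°
Right analog: (302 + 45) mod 360 = 347°
Analogous hues = 257° and 347°


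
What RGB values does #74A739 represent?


74 → 116 (R)
A7 → 167 (G)
39 → 57 (B)
= RGB(116, 167, 57)


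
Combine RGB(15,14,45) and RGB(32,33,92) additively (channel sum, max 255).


Additive: each channel = min(255, C₁+C₂)
R: 15+32 = 47 → 47
G: 14+33 = 47 → 47
B: 45+92 = 137 → 137
= RGB(47, 47, 137)


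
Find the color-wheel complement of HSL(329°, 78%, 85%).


Complement = opposite side of color wheel = hue + 180°
H' = (329 + 180) mod 360 = 149°
S and L unchanged.
= HSL(149°, 78%, 85%)


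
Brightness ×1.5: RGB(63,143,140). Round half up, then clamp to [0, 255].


Multiply each channel by 1.5, round half up, clamp to [0, 255]
R: 63×1.5 = 94.5 → round → 95
G: 143×1.5 = 214.5 → round → 215
B: 140×1.5 = 210
= RGB(95, 215, 210)


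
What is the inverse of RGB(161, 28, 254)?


Invert: (255-R, 255-G, 255-B)
R: 255-161 = 94
G: 255-28 = 227
B: 255-254 = 1
= RGB(94, 227, 1)


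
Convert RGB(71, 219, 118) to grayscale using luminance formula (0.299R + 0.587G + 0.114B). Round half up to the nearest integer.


Gray = 0.299×R + 0.587×G + 0.114×B
Gray = 0.299×71 + 0.587×219 + 0.114×118
Gray = 21.229 + 128.553 + 13.452
Gray = 163.234 → round half up → 163
Gray = 163


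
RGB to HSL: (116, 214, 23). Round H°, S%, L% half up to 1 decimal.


Normalize: R'=116/255≈0.4549, G'=214/255≈0.8392, B'=23/255≈0.0902
Max=214/255, Min=23/255, Δ=Max-Min=191/255
L = (Max+Min)/2 = (214+23)/510 = 237/510 = 0.46470… → L = 46.5%
L ≤ 0.5 → S = Δ/(Max+Min) = 191/(214+23) = 191/237 = 0.80590… → S = 80.6%
(the 1/255 factors cancel in S and H, so raw channel differences can be used)
Max is G' → H = 60 × ((B-R)/Δ + 2) = 60 × ((23-116)/191 + 2)
  -93/191 + 2 = -0.4869… + 2 = 1.5130…
  H = 60 × 1.5130… = 90.785…° → H = 90.8°
= HSL(90.8°, 80.6%, 46.5%)


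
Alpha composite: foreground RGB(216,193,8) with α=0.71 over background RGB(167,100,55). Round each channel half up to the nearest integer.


C = α×F + (1-α)×B, with 1-α = 0.29
R: 0.71×216 + 0.29×167 = 153.36 + 48.43 = 201.79 → 202
G: 0.71×193 + 0.29×100 = 137.03 + 29.00 = 166.03 → 166
B: 0.71×8 + 0.29×55 = 5.68 + 15.95 = 21.63 → 22
= RGB(202, 166, 22)


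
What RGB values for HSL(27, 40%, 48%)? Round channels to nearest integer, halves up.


H=27°, S=0.40, L=0.48
C = (1-|2L-1|)×S = (1-|-0.04|)×0.40 = 0.384
H' = H/60 = 27/60 ≈ 0.4500; X = C×(1-|H' mod 2 - 1|) = 0.1728
m = L - C/2 = 0.48 - 0.192 = 0.288
Sector ⌊H'⌋ = 0 → (R',G',B') = (0.384, 0.1728, 0.0)
RGB = ((R'+m)×255, (G'+m)×255, (B'+m)×255) = (171.36, 117.504, 73.44)
Round half up → RGB(171, 118, 73)


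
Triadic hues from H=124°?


Triadic: equally spaced at 120° intervals
H1 = 124°
H2 = (124 + 120) mod 360 = 244°
H3 = (124 + 240) mod 360 = 4°
Triadic = 124°, 244°, 4°


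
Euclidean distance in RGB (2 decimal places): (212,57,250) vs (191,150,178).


d = √[(R₁-R₂)² + (G₁-G₂)² + (B₁-B₂)²]
d = √[(212-191)² + (57-150)² + (250-178)²]
d = √[441 + 8649 + 5184]
d = √14274
d ≈ 119.47


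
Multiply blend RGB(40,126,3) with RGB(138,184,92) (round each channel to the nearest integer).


Multiply: C = A×B/255, rounded to nearest integer
R: 40×138/255 = 5520/255 ≈ 21.647 → 22
G: 126×184/255 = 23184/255 ≈ 90.918 → 91
B: 3×92/255 = 276/255 ≈ 1.082 → 1
= RGB(22, 91, 1)


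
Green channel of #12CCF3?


Color: #12CCF3
R = 12 = 18
G = CC = 204
B = F3 = 243
Green = 204


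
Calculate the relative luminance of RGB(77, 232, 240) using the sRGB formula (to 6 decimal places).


Linearize each channel (sRGB transfer function): c = v/255; c_lin = c/12.92 if c ≤ 0.04045, else ((c+0.055)/1.055)^2.4
  R: 77/255 ≈ 0.301961 > 0.04045 → ((0.301961+0.055)/1.055)^2.4 ≈ 0.074214
  G: 232/255 ≈ 0.909804 > 0.04045 → ((0.909804+0.055)/1.055)^2.4 ≈ 0.806952
  B: 240/255 ≈ 0.941176 > 0.04045 → ((0.941176+0.055)/1.055)^2.4 ≈ 0.871367
R_lin = 0.074214, G_lin = 0.806952, B_lin = 0.871367
L = 0.2126×R + 0.7152×G + 0.0722×B
L = 0.2126×0.074214 + 0.7152×0.806952 + 0.0722×0.871367
L ≈ 0.655823


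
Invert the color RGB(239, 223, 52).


Invert: (255-R, 255-G, 255-B)
R: 255-239 = 16
G: 255-223 = 32
B: 255-52 = 203
= RGB(16, 32, 203)


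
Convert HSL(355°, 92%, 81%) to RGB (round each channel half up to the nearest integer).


H=355°, S=0.92, L=0.81
C = (1-|2L-1|)×S = (1-|0.62|)×0.92 = 0.3496
H' = H/60 = 355/60 ≈ 5.9167; X = C×(1-|H' mod 2 - 1|) ≈ 0.0291
m = L - C/2 = 0.81 - 0.1748 = 0.6352
Sector ⌊H'⌋ = 5 → (R',G',B') = (0.3496, 0.0, ≈0.0291)
RGB = ((R'+m)×255, (G'+m)×255, (B'+m)×255) = (251.124, 161.976, 169.405)
Round half up → RGB(251, 162, 169)


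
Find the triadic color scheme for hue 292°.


Triadic: equally spaced at 120° intervals
H1 = 292°
H2 = (292 + 120) mod 360 = 52°
H3 = (292 + 240) mod 360 = 172°
Triadic = 292°, 52°, 172°


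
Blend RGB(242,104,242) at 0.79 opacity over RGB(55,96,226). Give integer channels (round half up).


C = α×F + (1-α)×B, with 1-α = 0.21
R: 0.79×242 + 0.21×55 = 191.18 + 11.55 = 202.73 → 203
G: 0.79×104 + 0.21×96 = 82.16 + 20.16 = 102.32 → 102
B: 0.79×242 + 0.21×226 = 191.18 + 47.46 = 238.64 → 239
= RGB(203, 102, 239)


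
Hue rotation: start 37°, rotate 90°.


New hue = (H + rotation) mod 360
New hue = (37 + 90) mod 360
= 127 mod 360
= 127°


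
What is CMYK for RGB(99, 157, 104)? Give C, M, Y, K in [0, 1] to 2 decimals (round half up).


R'=99/255≈0.3882, G'=157/255≈0.6157, B'=104/255≈0.4078
K = 1 - max(R',G',B') = 1 - 157/255 = 98/255 = 0.38431… → 0.38
(1-R'-K)/(1-K) simplifies to (max-R)/max with max = 157:
C = (157-99)/157 = 58/157 = 0.36942… → 0.37
M = (157-157)/157 = 0/157 = 0 → 0.00
Y = (157-104)/157 = 53/157 = 0.33757… → 0.34
= CMYK(0.37, 0.00, 0.34, 0.38)


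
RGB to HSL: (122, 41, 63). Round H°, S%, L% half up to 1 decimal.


Normalize: R'=122/255≈0.4784, G'=41/255≈0.1608, B'=63/255≈0.2471
Max=122/255, Min=41/255, Δ=Max-Min=81/255
L = (Max+Min)/2 = (122+41)/510 = 163/510 = 0.31960… → L = 32.0%
L ≤ 0.5 → S = Δ/(Max+Min) = 81/(122+41) = 81/163 = 0.49693… → S = 49.7%
(the 1/255 factors cancel in S and H, so raw channel differences can be used)
Max is R' → H = 60 × (((G-B)/Δ) mod 6) = 60 × (((41-63)/81) mod 6)
  (-22)/81 = -0.2716…; negative, so add 6 → 5.7283…
  H = 60 × 5.7283… = 343.703…° → H = 343.7°
= HSL(343.7°, 49.7%, 32.0%)


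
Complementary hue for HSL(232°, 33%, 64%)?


Complement = opposite side of color wheel = hue + 180°
H' = (232 + 180) mod 360 = 52°
S and L unchanged.
= HSL(52°, 33%, 64%)


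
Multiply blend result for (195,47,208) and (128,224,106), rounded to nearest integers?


Multiply: C = A×B/255, rounded to nearest integer
R: 195×128/255 = 24960/255 ≈ 97.882 → 98
G: 47×224/255 = 10528/255 ≈ 41.286 → 41
B: 208×106/255 = 22048/255 ≈ 86.463 → 86
= RGB(98, 41, 86)


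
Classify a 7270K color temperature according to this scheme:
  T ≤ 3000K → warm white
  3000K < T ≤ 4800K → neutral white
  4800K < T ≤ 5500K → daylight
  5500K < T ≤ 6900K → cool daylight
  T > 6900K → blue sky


Temperature: 7270K
7270K > 6900K → blue sky
Classification: blue sky


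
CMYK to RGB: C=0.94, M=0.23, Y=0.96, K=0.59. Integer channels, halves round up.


R = 255 × (1-C) × (1-K) = 255 × 0.06 × 0.41 = 6.273 → 6
G = 255 × (1-M) × (1-K) = 255 × 0.77 × 0.41 = 80.5035 → 81
B = 255 × (1-Y) × (1-K) = 255 × 0.04 × 0.41 = 4.182 → 4
= RGB(6, 81, 4)


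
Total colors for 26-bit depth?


Colors = 2^bits = 2^26
= 67,108,864 colors


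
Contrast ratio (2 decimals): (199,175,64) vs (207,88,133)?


Linearize each sRGB channel c=v/255: c/12.92 if c ≤ 0.04045 else ((c+0.055)/1.055)^2.4
L = 0.2126×R_lin + 0.7152×G_lin + 0.0722×B_lin
Color 1 (199,175,64):
  R=199: 199/255≈0.7804 > 0.04045 → ((0.7804+0.055)/1.055)^2.4 ≈ 0.57112
  G=175: 175/255≈0.6863 > 0.04045 → ((0.6863+0.055)/1.055)^2.4 ≈ 0.42869
  B=64: 64/255≈0.2510 > 0.04045 → ((0.2510+0.055)/1.055)^2.4 ≈ 0.05127
  L1 = 0.2126×0.57112 + 0.7152×0.42869 + 0.0722×0.05127 ≈ 0.43172
Color 2 (207,88,133):
  R=207: 207/255≈0.8118 > 0.04045 → ((0.8118+0.055)/1.055)^2.4 ≈ 0.62396
  G=88: 88/255≈0.3451 > 0.04045 → ((0.3451+0.055)/1.055)^2.4 ≈ 0.09759
  B=133: 133/255≈0.5216 > 0.04045 → ((0.5216+0.055)/1.055)^2.4 ≈ 0.23455
  L2 = 0.2126×0.62396 + 0.7152×0.09759 + 0.0722×0.23455 ≈ 0.21938
Lighter = 0.43172, Darker = 0.21938
Ratio = (L_lighter + 0.05) / (L_darker + 0.05)
Ratio = (0.43172 + 0.05) / (0.21938 + 0.05) = 0.48172 / 0.26938 ≈ 1.7882
Ratio ≈ 1.79:1


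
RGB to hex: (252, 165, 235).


R = 252 → FC (hex)
G = 165 → A5 (hex)
B = 235 → EB (hex)
Hex = #FCA5EB


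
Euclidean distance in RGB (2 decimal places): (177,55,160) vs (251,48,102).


d = √[(R₁-R₂)² + (G₁-G₂)² + (B₁-B₂)²]
d = √[(177-251)² + (55-48)² + (160-102)²]
d = √[5476 + 49 + 3364]
d = √8889
d ≈ 94.28


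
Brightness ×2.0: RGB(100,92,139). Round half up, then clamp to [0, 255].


Multiply each channel by 2.0, round half up, clamp to [0, 255]
R: 100×2.0 = 200
G: 92×2.0 = 184
B: 139×2.0 = 278 → clamp → 255
= RGB(200, 184, 255)


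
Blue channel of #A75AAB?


Color: #A75AAB
R = A7 = 167
G = 5A = 90
B = AB = 171
Blue = 171


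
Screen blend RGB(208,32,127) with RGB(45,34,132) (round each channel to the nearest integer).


Screen: C = 255 - (255-A)×(255-B)/255, rounded to nearest integer
R: 255 - (255-208)×(255-45)/255 = 255 - 9870/255 ≈ 255 - 38.706 = 216.294 → 216
G: 255 - (255-32)×(255-34)/255 = 255 - 49283/255 ≈ 255 - 193.267 = 61.733 → 62
B: 255 - (255-127)×(255-132)/255 = 255 - 15744/255 ≈ 255 - 61.741 = 193.259 → 193
= RGB(216, 62, 193)


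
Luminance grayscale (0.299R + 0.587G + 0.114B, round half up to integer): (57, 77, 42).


Gray = 0.299×R + 0.587×G + 0.114×B
Gray = 0.299×57 + 0.587×77 + 0.114×42
Gray = 17.043 + 45.199 + 4.788
Gray = 67.030 → round half up → 67
Gray = 67


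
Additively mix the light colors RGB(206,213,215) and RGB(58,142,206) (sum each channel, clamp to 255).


Additive: each channel = min(255, C₁+C₂)
R: 206+58 = 264 → 255
G: 213+142 = 355 → 255
B: 215+206 = 421 → 255
= RGB(255, 255, 255)


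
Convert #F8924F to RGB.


F8 → 248 (R)
92 → 146 (G)
4F → 79 (B)
= RGB(248, 146, 79)


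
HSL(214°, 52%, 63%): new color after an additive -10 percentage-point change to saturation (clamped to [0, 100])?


Original S = 52%
Adjustment = -10 percentage points
New S = 52 + (-10) = 42
Clamp to [0, 100] → 42
= HSL(214°, 42%, 63%)


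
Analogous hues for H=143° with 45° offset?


Base hue: 143°
Left analog: (143 - 45) mod 360 = 98°
Right analog: (143 + 45) mod 360 = 188°
Analogous hues = 98° and 188°


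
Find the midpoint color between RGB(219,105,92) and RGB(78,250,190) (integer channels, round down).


Midpoint: each channel = ⌊(C₁+C₂)/2⌋
R: ⌊(219+78)/2⌋ = 148
G: ⌊(105+250)/2⌋ = 177
B: ⌊(92+190)/2⌋ = 141
= RGB(148, 177, 141)


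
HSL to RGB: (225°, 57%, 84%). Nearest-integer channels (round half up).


H=225°, S=0.57, L=0.84
C = (1-|2L-1|)×S = (1-|0.68|)×0.57 = 0.1824
H' = H/60 = 225/60 ≈ 3.7500; X = C×(1-|H' mod 2 - 1|) = 0.0456
m = L - C/2 = 0.84 - 0.0912 = 0.7488
Sector ⌊H'⌋ = 3 → (R',G',B') = (0.0, 0.0456, 0.1824)
RGB = ((R'+m)×255, (G'+m)×255, (B'+m)×255) = (190.944, 202.572, 237.456)
Round half up → RGB(191, 203, 237)


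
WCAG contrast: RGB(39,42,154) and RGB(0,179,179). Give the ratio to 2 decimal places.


Linearize each sRGB channel c=v/255: c/12.92 if c ≤ 0.04045 else ((c+0.055)/1.055)^2.4
L = 0.2126×R_lin + 0.7152×G_lin + 0.0722×B_lin
Color 1 (39,42,154):
  R=39: 39/255≈0.1529 > 0.04045 → ((0.1529+0.055)/1.055)^2.4 ≈ 0.02029
  G=42: 42/255≈0.1647 > 0.04045 → ((0.1647+0.055)/1.055)^2.4 ≈ 0.02315
  B=154: 154/255≈0.6039 > 0.04045 → ((0.6039+0.055)/1.055)^2.4 ≈ 0.32314
  L1 = 0.2126×0.02029 + 0.7152×0.02315 + 0.0722×0.32314 ≈ 0.04420
Color 2 (0,179,179):
  R=0: 0/255≈0.0000 ≤ 0.04045 → 0.0000/12.92 ≈ 0.00000
  G=179: 179/255≈0.7020 > 0.04045 → ((0.7020+0.055)/1.055)^2.4 ≈ 0.45079
  B=179: 179/255≈0.7020 > 0.04045 → ((0.7020+0.055)/1.055)^2.4 ≈ 0.45079
  L2 = 0.2126×0.00000 + 0.7152×0.45079 + 0.0722×0.45079 ≈ 0.35495
Lighter = 0.35495, Darker = 0.04420
Ratio = (L_lighter + 0.05) / (L_darker + 0.05)
Ratio = (0.35495 + 0.05) / (0.04420 + 0.05) = 0.40495 / 0.09420 ≈ 4.2987
Ratio ≈ 4.30:1


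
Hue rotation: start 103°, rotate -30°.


New hue = (H + rotation) mod 360
New hue = (103 -30) mod 360
= 73 mod 360
= 73°


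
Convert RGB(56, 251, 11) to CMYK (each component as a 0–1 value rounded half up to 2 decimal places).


R'=56/255≈0.2196, G'=251/255≈0.9843, B'=11/255≈0.0431
K = 1 - max(R',G',B') = 1 - 251/255 = 4/255 = 0.01568… → 0.02
(1-R'-K)/(1-K) simplifies to (max-R)/max with max = 251:
C = (251-56)/251 = 195/251 = 0.77689… → 0.78
M = (251-251)/251 = 0/251 = 0 → 0.00
Y = (251-11)/251 = 240/251 = 0.95617… → 0.96
= CMYK(0.78, 0.00, 0.96, 0.02)


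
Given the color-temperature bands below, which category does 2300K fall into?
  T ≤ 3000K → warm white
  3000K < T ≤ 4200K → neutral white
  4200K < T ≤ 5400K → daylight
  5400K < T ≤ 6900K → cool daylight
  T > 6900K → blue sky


Temperature: 2300K
2300K ≤ 3000K → warm white
Classification: warm white


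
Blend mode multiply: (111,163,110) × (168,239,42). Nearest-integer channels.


Multiply: C = A×B/255, rounded to nearest integer
R: 111×168/255 = 18648/255 ≈ 73.129 → 73
G: 163×239/255 = 38957/255 ≈ 152.773 → 153
B: 110×42/255 = 4620/255 ≈ 18.118 → 18
= RGB(73, 153, 18)


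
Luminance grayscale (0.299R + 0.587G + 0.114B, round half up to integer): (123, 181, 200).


Gray = 0.299×R + 0.587×G + 0.114×B
Gray = 0.299×123 + 0.587×181 + 0.114×200
Gray = 36.777 + 106.247 + 22.800
Gray = 165.824 → round half up → 166
Gray = 166


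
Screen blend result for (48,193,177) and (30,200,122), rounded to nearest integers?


Screen: C = 255 - (255-A)×(255-B)/255, rounded to nearest integer
R: 255 - (255-48)×(255-30)/255 = 255 - 46575/255 ≈ 255 - 182.647 = 72.353 → 72
G: 255 - (255-193)×(255-200)/255 = 255 - 3410/255 ≈ 255 - 13.373 = 241.627 → 242
B: 255 - (255-177)×(255-122)/255 = 255 - 10374/255 ≈ 255 - 40.682 = 214.318 → 214
= RGB(72, 242, 214)


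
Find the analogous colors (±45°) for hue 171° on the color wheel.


Base hue: 171°
Left analog: (171 - 45) mod 360 = 126°
Right analog: (171 + 45) mod 360 = 216°
Analogous hues = 126° and 216°


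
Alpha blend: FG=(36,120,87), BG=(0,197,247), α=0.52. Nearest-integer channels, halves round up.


C = α×F + (1-α)×B, with 1-α = 0.48
R: 0.52×36 + 0.48×0 = 18.72 + 0.00 = 18.72 → 19
G: 0.52×120 + 0.48×197 = 62.40 + 94.56 = 156.96 → 157
B: 0.52×87 + 0.48×247 = 45.24 + 118.56 = 163.80 → 164
= RGB(19, 157, 164)


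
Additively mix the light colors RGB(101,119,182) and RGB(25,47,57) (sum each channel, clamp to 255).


Additive: each channel = min(255, C₁+C₂)
R: 101+25 = 126 → 126
G: 119+47 = 166 → 166
B: 182+57 = 239 → 239
= RGB(126, 166, 239)


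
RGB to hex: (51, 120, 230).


R = 51 → 33 (hex)
G = 120 → 78 (hex)
B = 230 → E6 (hex)
Hex = #3378E6


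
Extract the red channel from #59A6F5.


Color: #59A6F5
R = 59 = 89
G = A6 = 166
B = F5 = 245
Red = 89


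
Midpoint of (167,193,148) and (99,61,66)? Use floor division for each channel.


Midpoint: each channel = ⌊(C₁+C₂)/2⌋
R: ⌊(167+99)/2⌋ = 133
G: ⌊(193+61)/2⌋ = 127
B: ⌊(148+66)/2⌋ = 107
= RGB(133, 127, 107)


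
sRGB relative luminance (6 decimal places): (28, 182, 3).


Linearize each channel (sRGB transfer function): c = v/255; c_lin = c/12.92 if c ≤ 0.04045, else ((c+0.055)/1.055)^2.4
  R: 28/255 ≈ 0.109804 > 0.04045 → ((0.109804+0.055)/1.055)^2.4 ≈ 0.011612
  G: 182/255 ≈ 0.713725 > 0.04045 → ((0.713725+0.055)/1.055)^2.4 ≈ 0.467784
  B: 3/255 ≈ 0.011765 ≤ 0.04045 → 0.011765/12.92 ≈ 0.000911
R_lin = 0.011612, G_lin = 0.467784, B_lin = 0.000911
L = 0.2126×R + 0.7152×G + 0.0722×B
L = 0.2126×0.011612 + 0.7152×0.467784 + 0.0722×0.000911
L ≈ 0.337093


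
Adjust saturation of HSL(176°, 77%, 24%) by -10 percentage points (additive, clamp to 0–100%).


Original S = 77%
Adjustment = -10 percentage points
New S = 77 + (-10) = 67
Clamp to [0, 100] → 67
= HSL(176°, 67%, 24%)


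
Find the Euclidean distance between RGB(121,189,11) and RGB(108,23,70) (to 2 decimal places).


d = √[(R₁-R₂)² + (G₁-G₂)² + (B₁-B₂)²]
d = √[(121-108)² + (189-23)² + (11-70)²]
d = √[169 + 27556 + 3481]
d = √31206
d ≈ 176.65


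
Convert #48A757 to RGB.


48 → 72 (R)
A7 → 167 (G)
57 → 87 (B)
= RGB(72, 167, 87)


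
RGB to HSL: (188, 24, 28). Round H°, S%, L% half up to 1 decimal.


Normalize: R'=188/255≈0.7373, G'=24/255≈0.0941, B'=28/255≈0.1098
Max=188/255, Min=24/255, Δ=Max-Min=164/255
L = (Max+Min)/2 = (188+24)/510 = 212/510 = 0.41568… → L = 41.6%
L ≤ 0.5 → S = Δ/(Max+Min) = 164/(188+24) = 164/212 = 0.77358… → S = 77.4%
(the 1/255 factors cancel in S and H, so raw channel differences can be used)
Max is R' → H = 60 × (((G-B)/Δ) mod 6) = 60 × (((24-28)/164) mod 6)
  (-4)/164 = -0.0243…; negative, so add 6 → 5.9756…
  H = 60 × 5.9756… = 358.536…° → H = 358.5°
= HSL(358.5°, 77.4%, 41.6%)


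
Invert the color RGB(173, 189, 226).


Invert: (255-R, 255-G, 255-B)
R: 255-173 = 82
G: 255-189 = 66
B: 255-226 = 29
= RGB(82, 66, 29)


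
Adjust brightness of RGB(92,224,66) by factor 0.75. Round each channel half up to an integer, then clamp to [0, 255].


Multiply each channel by 0.75, round half up, clamp to [0, 255]
R: 92×0.75 = 69
G: 224×0.75 = 168
B: 66×0.75 = 49.5 → round → 50
= RGB(69, 168, 50)


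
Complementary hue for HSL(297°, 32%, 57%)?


Complement = opposite side of color wheel = hue + 180°
H' = (297 + 180) mod 360 = 117°
S and L unchanged.
= HSL(117°, 32%, 57%)


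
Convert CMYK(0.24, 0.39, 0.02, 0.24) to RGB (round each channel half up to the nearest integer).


R = 255 × (1-C) × (1-K) = 255 × 0.76 × 0.76 = 147.288 → 147
G = 255 × (1-M) × (1-K) = 255 × 0.61 × 0.76 = 118.218 → 118
B = 255 × (1-Y) × (1-K) = 255 × 0.98 × 0.76 = 189.924 → 190
= RGB(147, 118, 190)


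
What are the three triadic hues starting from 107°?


Triadic: equally spaced at 120° intervals
H1 = 107°
H2 = (107 + 120) mod 360 = 227°
H3 = (107 + 240) mod 360 = 347°
Triadic = 107°, 227°, 347°


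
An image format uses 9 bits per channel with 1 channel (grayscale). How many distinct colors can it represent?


Total bits = 9 bits/channel × 1 channels = 9 bits
Distinct colors = 2^9
= 512 colors


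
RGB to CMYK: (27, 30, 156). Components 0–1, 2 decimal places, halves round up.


R'=27/255≈0.1059, G'=30/255≈0.1176, B'=156/255≈0.6118
K = 1 - max(R',G',B') = 1 - 156/255 = 99/255 = 0.38823… → 0.39
(1-R'-K)/(1-K) simplifies to (max-R)/max with max = 156:
C = (156-27)/156 = 129/156 = 0.82692… → 0.83
M = (156-30)/156 = 126/156 = 0.80769… → 0.81
Y = (156-156)/156 = 0/156 = 0 → 0.00
= CMYK(0.83, 0.81, 0.00, 0.39)


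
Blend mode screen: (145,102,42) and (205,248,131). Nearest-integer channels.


Screen: C = 255 - (255-A)×(255-B)/255, rounded to nearest integer
R: 255 - (255-145)×(255-205)/255 = 255 - 5500/255 ≈ 255 - 21.569 = 233.431 → 233
G: 255 - (255-102)×(255-248)/255 = 255 - 1071/255 ≈ 255 - 4.200 = 250.800 → 251
B: 255 - (255-42)×(255-131)/255 = 255 - 26412/255 ≈ 255 - 103.576 = 151.424 → 151
= RGB(233, 251, 151)


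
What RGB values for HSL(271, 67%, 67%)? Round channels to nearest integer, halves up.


H=271°, S=0.67, L=0.67
C = (1-|2L-1|)×S = (1-|0.34|)×0.67 = 0.4422
H' = H/60 = 271/60 ≈ 4.5167; X = C×(1-|H' mod 2 - 1|) = 0.22847
m = L - C/2 = 0.67 - 0.2211 = 0.4489
Sector ⌊H'⌋ = 4 → (R',G',B') = (0.22847, 0.0, 0.4422)
RGB = ((R'+m)×255, (G'+m)×255, (B'+m)×255) = (172.72935, 114.4695, 227.2305)
Round half up → RGB(173, 114, 227)


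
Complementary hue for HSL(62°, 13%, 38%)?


Complement = opposite side of color wheel = hue + 180°
H' = (62 + 180) mod 360 = 242°
S and L unchanged.
= HSL(242°, 13%, 38%)


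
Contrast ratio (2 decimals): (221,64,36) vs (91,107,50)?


Linearize each sRGB channel c=v/255: c/12.92 if c ≤ 0.04045 else ((c+0.055)/1.055)^2.4
L = 0.2126×R_lin + 0.7152×G_lin + 0.0722×B_lin
Color 1 (221,64,36):
  R=221: 221/255≈0.8667 > 0.04045 → ((0.8667+0.055)/1.055)^2.4 ≈ 0.72306
  G=64: 64/255≈0.2510 > 0.04045 → ((0.2510+0.055)/1.055)^2.4 ≈ 0.05127
  B=36: 36/255≈0.1412 > 0.04045 → ((0.1412+0.055)/1.055)^2.4 ≈ 0.01764
  L1 = 0.2126×0.72306 + 0.7152×0.05127 + 0.0722×0.01764 ≈ 0.19166
Color 2 (91,107,50):
  R=91: 91/255≈0.3569 > 0.04045 → ((0.3569+0.055)/1.055)^2.4 ≈ 0.10462
  G=107: 107/255≈0.4196 > 0.04045 → ((0.4196+0.055)/1.055)^2.4 ≈ 0.14703
  B=50: 50/255≈0.1961 > 0.04045 → ((0.1961+0.055)/1.055)^2.4 ≈ 0.03190
  L2 = 0.2126×0.10462 + 0.7152×0.14703 + 0.0722×0.03190 ≈ 0.12970
Lighter = 0.19166, Darker = 0.12970
Ratio = (L_lighter + 0.05) / (L_darker + 0.05)
Ratio = (0.19166 + 0.05) / (0.12970 + 0.05) = 0.24166 / 0.17970 ≈ 1.3448
Ratio ≈ 1.34:1


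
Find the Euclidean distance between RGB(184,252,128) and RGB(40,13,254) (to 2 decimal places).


d = √[(R₁-R₂)² + (G₁-G₂)² + (B₁-B₂)²]
d = √[(184-40)² + (252-13)² + (128-254)²]
d = √[20736 + 57121 + 15876]
d = √93733
d ≈ 306.16


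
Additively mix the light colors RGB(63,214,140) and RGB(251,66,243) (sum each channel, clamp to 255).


Additive: each channel = min(255, C₁+C₂)
R: 63+251 = 314 → 255
G: 214+66 = 280 → 255
B: 140+243 = 383 → 255
= RGB(255, 255, 255)


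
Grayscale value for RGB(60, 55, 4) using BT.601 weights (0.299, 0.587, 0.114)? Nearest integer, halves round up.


Gray = 0.299×R + 0.587×G + 0.114×B
Gray = 0.299×60 + 0.587×55 + 0.114×4
Gray = 17.940 + 32.285 + 0.456
Gray = 50.681 → round half up → 51
Gray = 51


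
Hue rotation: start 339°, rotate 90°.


New hue = (H + rotation) mod 360
New hue = (339 + 90) mod 360
= 429 mod 360
= 69°


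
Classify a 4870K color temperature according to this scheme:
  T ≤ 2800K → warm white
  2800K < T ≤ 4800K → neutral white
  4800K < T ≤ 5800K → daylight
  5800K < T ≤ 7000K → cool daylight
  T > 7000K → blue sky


Temperature: 4870K
4800K < 4870K ≤ 5800K → daylight
Classification: daylight


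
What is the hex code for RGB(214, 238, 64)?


R = 214 → D6 (hex)
G = 238 → EE (hex)
B = 64 → 40 (hex)
Hex = #D6EE40


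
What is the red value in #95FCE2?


Color: #95FCE2
R = 95 = 149
G = FC = 252
B = E2 = 226
Red = 149


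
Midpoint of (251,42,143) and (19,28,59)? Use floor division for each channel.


Midpoint: each channel = ⌊(C₁+C₂)/2⌋
R: ⌊(251+19)/2⌋ = 135
G: ⌊(42+28)/2⌋ = 35
B: ⌊(143+59)/2⌋ = 101
= RGB(135, 35, 101)


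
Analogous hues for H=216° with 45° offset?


Base hue: 216°
Left analog: (216 - 45) mod 360 = 171°
Right analog: (216 + 45) mod 360 = 261°
Analogous hues = 171° and 261°


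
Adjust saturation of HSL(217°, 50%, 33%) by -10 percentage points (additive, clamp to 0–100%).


Original S = 50%
Adjustment = -10 percentage points
New S = 50 + (-10) = 40
Clamp to [0, 100] → 40
= HSL(217°, 40%, 33%)


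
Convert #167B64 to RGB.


16 → 22 (R)
7B → 123 (G)
64 → 100 (B)
= RGB(22, 123, 100)


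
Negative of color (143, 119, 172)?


Invert: (255-R, 255-G, 255-B)
R: 255-143 = 112
G: 255-119 = 136
B: 255-172 = 83
= RGB(112, 136, 83)


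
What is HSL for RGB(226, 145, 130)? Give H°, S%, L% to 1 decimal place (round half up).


Normalize: R'=226/255≈0.8863, G'=145/255≈0.5686, B'=130/255≈0.5098
Max=226/255, Min=130/255, Δ=Max-Min=96/255
L = (Max+Min)/2 = (226+130)/510 = 356/510 = 0.69803… → L = 69.8%
L > 0.5 → S = Δ/(2-Max-Min) = 96/(510-226-130) = 96/154 = 0.62337… → S = 62.3%
(the 1/255 factors cancel in S and H, so raw channel differences can be used)
Max is R' → H = 60 × (((G-B)/Δ) mod 6) = 60 × (((145-130)/96) mod 6)
  15/96 = 0.1562…
  H = 60 × 0.1562… = 9.375° → H = 9.4°
= HSL(9.4°, 62.3%, 69.8%)


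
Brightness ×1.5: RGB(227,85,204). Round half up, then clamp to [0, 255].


Multiply each channel by 1.5, round half up, clamp to [0, 255]
R: 227×1.5 = 340.5 → round → 341 → clamp → 255
G: 85×1.5 = 127.5 → round → 128
B: 204×1.5 = 306 → clamp → 255
= RGB(255, 128, 255)


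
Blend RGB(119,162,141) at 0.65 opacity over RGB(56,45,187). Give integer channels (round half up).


C = α×F + (1-α)×B, with 1-α = 0.35
R: 0.65×119 + 0.35×56 = 77.35 + 19.60 = 96.95 → 97
G: 0.65×162 + 0.35×45 = 105.30 + 15.75 = 121.05 → 121
B: 0.65×141 + 0.35×187 = 91.65 + 65.45 = 157.10 → 157
= RGB(97, 121, 157)


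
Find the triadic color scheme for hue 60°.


Triadic: equally spaced at 120° intervals
H1 = 60°
H2 = (60 + 120) mod 360 = 180°
H3 = (60 + 240) mod 360 = 300°
Triadic = 60°, 180°, 300°


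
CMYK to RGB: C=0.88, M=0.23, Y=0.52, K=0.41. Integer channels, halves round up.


R = 255 × (1-C) × (1-K) = 255 × 0.12 × 0.59 = 18.054 → 18
G = 255 × (1-M) × (1-K) = 255 × 0.77 × 0.59 = 115.8465 → 116
B = 255 × (1-Y) × (1-K) = 255 × 0.48 × 0.59 = 72.216 → 72
= RGB(18, 116, 72)


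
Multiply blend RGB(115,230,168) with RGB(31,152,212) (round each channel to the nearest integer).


Multiply: C = A×B/255, rounded to nearest integer
R: 115×31/255 = 3565/255 ≈ 13.980 → 14
G: 230×152/255 = 34960/255 ≈ 137.098 → 137
B: 168×212/255 = 35616/255 ≈ 139.671 → 140
= RGB(14, 137, 140)


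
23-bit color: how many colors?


Colors = 2^bits = 2^23
= 8,388,608 colors


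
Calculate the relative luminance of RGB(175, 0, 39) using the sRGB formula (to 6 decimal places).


Linearize each channel (sRGB transfer function): c = v/255; c_lin = c/12.92 if c ≤ 0.04045, else ((c+0.055)/1.055)^2.4
  R: 175/255 ≈ 0.686275 > 0.04045 → ((0.686275+0.055)/1.055)^2.4 ≈ 0.428690
  G: 0/255 ≈ 0.000000 ≤ 0.04045 → 0.000000/12.92 ≈ 0.000000
  B: 39/255 ≈ 0.152941 > 0.04045 → ((0.152941+0.055)/1.055)^2.4 ≈ 0.020289
R_lin = 0.428690, G_lin = 0.000000, B_lin = 0.020289
L = 0.2126×R + 0.7152×G + 0.0722×B
L = 0.2126×0.428690 + 0.7152×0.000000 + 0.0722×0.020289
L ≈ 0.092604


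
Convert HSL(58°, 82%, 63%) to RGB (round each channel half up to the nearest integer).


H=58°, S=0.82, L=0.63
C = (1-|2L-1|)×S = (1-|0.26|)×0.82 = 0.6068
H' = H/60 = 58/60 ≈ 0.9667; X = C×(1-|H' mod 2 - 1|) ≈ 0.5866
m = L - C/2 = 0.63 - 0.3034 = 0.3266
Sector ⌊H'⌋ = 0 → (R',G',B') = (0.6068, ≈0.5866, 0.0)
RGB = ((R'+m)×255, (G'+m)×255, (B'+m)×255) = (238.017, 232.8592, 83.283)
Round half up → RGB(238, 233, 83)


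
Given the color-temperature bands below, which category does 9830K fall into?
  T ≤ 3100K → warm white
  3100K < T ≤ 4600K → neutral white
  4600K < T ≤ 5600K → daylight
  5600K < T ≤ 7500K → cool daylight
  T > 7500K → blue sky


Temperature: 9830K
9830K > 7500K → blue sky
Classification: blue sky


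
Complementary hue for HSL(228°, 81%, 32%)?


Complement = opposite side of color wheel = hue + 180°
H' = (228 + 180) mod 360 = 48°
S and L unchanged.
= HSL(48°, 81%, 32%)


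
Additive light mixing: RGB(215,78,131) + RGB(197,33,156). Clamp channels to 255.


Additive: each channel = min(255, C₁+C₂)
R: 215+197 = 412 → 255
G: 78+33 = 111 → 111
B: 131+156 = 287 → 255
= RGB(255, 111, 255)


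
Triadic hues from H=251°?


Triadic: equally spaced at 120° intervals
H1 = 251°
H2 = (251 + 120) mod 360 = 11°
H3 = (251 + 240) mod 360 = 131°
Triadic = 251°, 11°, 131°


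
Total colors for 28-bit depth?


Colors = 2^bits = 2^28
= 268,435,456 colors


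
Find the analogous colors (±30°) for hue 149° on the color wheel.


Base hue: 149°
Left analog: (149 - 30) mod 360 = 119°
Right analog: (149 + 30) mod 360 = 179°
Analogous hues = 119° and 179°


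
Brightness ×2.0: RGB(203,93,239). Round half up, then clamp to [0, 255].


Multiply each channel by 2.0, round half up, clamp to [0, 255]
R: 203×2.0 = 406 → clamp → 255
G: 93×2.0 = 186
B: 239×2.0 = 478 → clamp → 255
= RGB(255, 186, 255)


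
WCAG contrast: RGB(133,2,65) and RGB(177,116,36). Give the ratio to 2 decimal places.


Linearize each sRGB channel c=v/255: c/12.92 if c ≤ 0.04045 else ((c+0.055)/1.055)^2.4
L = 0.2126×R_lin + 0.7152×G_lin + 0.0722×B_lin
Color 1 (133,2,65):
  R=133: 133/255≈0.5216 > 0.04045 → ((0.5216+0.055)/1.055)^2.4 ≈ 0.23455
  G=2: 2/255≈0.0078 ≤ 0.04045 → 0.0078/12.92 ≈ 0.00061
  B=65: 65/255≈0.2549 > 0.04045 → ((0.2549+0.055)/1.055)^2.4 ≈ 0.05286
  L1 = 0.2126×0.23455 + 0.7152×0.00061 + 0.0722×0.05286 ≈ 0.05412
Color 2 (177,116,36):
  R=177: 177/255≈0.6941 > 0.04045 → ((0.6941+0.055)/1.055)^2.4 ≈ 0.43966
  G=116: 116/255≈0.4549 > 0.04045 → ((0.4549+0.055)/1.055)^2.4 ≈ 0.17465
  B=36: 36/255≈0.1412 > 0.04045 → ((0.1412+0.055)/1.055)^2.4 ≈ 0.01764
  L2 = 0.2126×0.43966 + 0.7152×0.17465 + 0.0722×0.01764 ≈ 0.21965
Lighter = 0.21965, Darker = 0.05412
Ratio = (L_lighter + 0.05) / (L_darker + 0.05)
Ratio = (0.21965 + 0.05) / (0.05412 + 0.05) = 0.26965 / 0.10412 ≈ 2.5899
Ratio ≈ 2.59:1


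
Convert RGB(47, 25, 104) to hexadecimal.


R = 47 → 2F (hex)
G = 25 → 19 (hex)
B = 104 → 68 (hex)
Hex = #2F1968


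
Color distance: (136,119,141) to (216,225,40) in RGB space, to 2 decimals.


d = √[(R₁-R₂)² + (G₁-G₂)² + (B₁-B₂)²]
d = √[(136-216)² + (119-225)² + (141-40)²]
d = √[6400 + 11236 + 10201]
d = √27837
d ≈ 166.84


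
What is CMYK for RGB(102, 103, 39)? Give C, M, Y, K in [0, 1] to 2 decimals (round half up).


R'=102/255≈0.4000, G'=103/255≈0.4039, B'=39/255≈0.1529
K = 1 - max(R',G',B') = 1 - 103/255 = 152/255 = 0.59607… → 0.60
(1-R'-K)/(1-K) simplifies to (max-R)/max with max = 103:
C = (103-102)/103 = 1/103 = 0.00970… → 0.01
M = (103-103)/103 = 0/103 = 0 → 0.00
Y = (103-39)/103 = 64/103 = 0.62135… → 0.62
= CMYK(0.01, 0.00, 0.62, 0.60)


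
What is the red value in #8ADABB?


Color: #8ADABB
R = 8A = 138
G = DA = 218
B = BB = 187
Red = 138


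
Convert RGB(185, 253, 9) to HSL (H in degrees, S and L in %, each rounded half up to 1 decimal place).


Normalize: R'=185/255≈0.7255, G'=253/255≈0.9922, B'=9/255≈0.0353
Max=253/255, Min=9/255, Δ=Max-Min=244/255
L = (Max+Min)/2 = (253+9)/510 = 262/510 = 0.51372… → L = 51.4%
L > 0.5 → S = Δ/(2-Max-Min) = 244/(510-253-9) = 244/248 = 0.98387… → S = 98.4%
(the 1/255 factors cancel in S and H, so raw channel differences can be used)
Max is G' → H = 60 × ((B-R)/Δ + 2) = 60 × ((9-185)/244 + 2)
  -176/244 + 2 = -0.7213… + 2 = 1.2786…
  H = 60 × 1.2786… = 76.721…° → H = 76.7°
= HSL(76.7°, 98.4%, 51.4%)


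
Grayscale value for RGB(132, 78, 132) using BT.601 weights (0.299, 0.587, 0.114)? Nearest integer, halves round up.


Gray = 0.299×R + 0.587×G + 0.114×B
Gray = 0.299×132 + 0.587×78 + 0.114×132
Gray = 39.468 + 45.786 + 15.048
Gray = 100.302 → round half up → 100
Gray = 100


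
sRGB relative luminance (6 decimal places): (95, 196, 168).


Linearize each channel (sRGB transfer function): c = v/255; c_lin = c/12.92 if c ≤ 0.04045, else ((c+0.055)/1.055)^2.4
  R: 95/255 ≈ 0.372549 > 0.04045 → ((0.372549+0.055)/1.055)^2.4 ≈ 0.114435
  G: 196/255 ≈ 0.768627 > 0.04045 → ((0.768627+0.055)/1.055)^2.4 ≈ 0.552011
  B: 168/255 ≈ 0.658824 > 0.04045 → ((0.658824+0.055)/1.055)^2.4 ≈ 0.391572
R_lin = 0.114435, G_lin = 0.552011, B_lin = 0.391572
L = 0.2126×R + 0.7152×G + 0.0722×B
L = 0.2126×0.114435 + 0.7152×0.552011 + 0.0722×0.391572
L ≈ 0.447399


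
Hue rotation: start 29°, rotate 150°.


New hue = (H + rotation) mod 360
New hue = (29 + 150) mod 360
= 179 mod 360
= 179°


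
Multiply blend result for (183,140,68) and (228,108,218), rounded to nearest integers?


Multiply: C = A×B/255, rounded to nearest integer
R: 183×228/255 = 41724/255 ≈ 163.624 → 164
G: 140×108/255 = 15120/255 ≈ 59.294 → 59
B: 68×218/255 = 14824/255 ≈ 58.133 → 58
= RGB(164, 59, 58)


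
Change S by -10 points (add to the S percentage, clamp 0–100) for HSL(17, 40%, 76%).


Original S = 40%
Adjustment = -10 percentage points
New S = 40 + (-10) = 30
Clamp to [0, 100] → 30
= HSL(17°, 30%, 76%)
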